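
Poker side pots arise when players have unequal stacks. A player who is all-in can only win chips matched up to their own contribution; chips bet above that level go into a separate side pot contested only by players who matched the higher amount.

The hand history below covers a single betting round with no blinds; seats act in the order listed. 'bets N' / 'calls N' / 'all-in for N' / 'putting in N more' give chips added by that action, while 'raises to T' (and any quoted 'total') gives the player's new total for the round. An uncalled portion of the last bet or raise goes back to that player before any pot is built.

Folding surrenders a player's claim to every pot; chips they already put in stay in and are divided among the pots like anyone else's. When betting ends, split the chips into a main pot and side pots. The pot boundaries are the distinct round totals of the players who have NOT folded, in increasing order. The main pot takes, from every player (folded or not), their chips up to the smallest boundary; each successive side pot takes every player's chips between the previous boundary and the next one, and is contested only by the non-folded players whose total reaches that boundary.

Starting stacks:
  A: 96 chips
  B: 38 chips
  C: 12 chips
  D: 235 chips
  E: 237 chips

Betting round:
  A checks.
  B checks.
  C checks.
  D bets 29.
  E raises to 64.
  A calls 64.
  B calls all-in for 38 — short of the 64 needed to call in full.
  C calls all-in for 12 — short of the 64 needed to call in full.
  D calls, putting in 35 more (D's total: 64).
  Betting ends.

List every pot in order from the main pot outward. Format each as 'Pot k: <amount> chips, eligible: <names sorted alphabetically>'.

Pot 1: 60 chips, eligible: A, B, C, D, E
Pot 2: 104 chips, eligible: A, B, D, E
Pot 3: 78 chips, eligible: A, D, E

Derivation:
Contributions: A=64, B=38, C=12, D=64, E=64
Pot levels (distinct totals of non-folded players): 12, 38, 64
Layer 1-12: 12 each from A, B, C, D, E = 12*5 = 60 chips; eligible A, B, C, D, E
Layer 13-38: 26 each from A, B, D, E = 26*4 = 104 chips; eligible A, B, D, E
Layer 39-64: 26 each from A, D, E = 26*3 = 78 chips; eligible A, D, E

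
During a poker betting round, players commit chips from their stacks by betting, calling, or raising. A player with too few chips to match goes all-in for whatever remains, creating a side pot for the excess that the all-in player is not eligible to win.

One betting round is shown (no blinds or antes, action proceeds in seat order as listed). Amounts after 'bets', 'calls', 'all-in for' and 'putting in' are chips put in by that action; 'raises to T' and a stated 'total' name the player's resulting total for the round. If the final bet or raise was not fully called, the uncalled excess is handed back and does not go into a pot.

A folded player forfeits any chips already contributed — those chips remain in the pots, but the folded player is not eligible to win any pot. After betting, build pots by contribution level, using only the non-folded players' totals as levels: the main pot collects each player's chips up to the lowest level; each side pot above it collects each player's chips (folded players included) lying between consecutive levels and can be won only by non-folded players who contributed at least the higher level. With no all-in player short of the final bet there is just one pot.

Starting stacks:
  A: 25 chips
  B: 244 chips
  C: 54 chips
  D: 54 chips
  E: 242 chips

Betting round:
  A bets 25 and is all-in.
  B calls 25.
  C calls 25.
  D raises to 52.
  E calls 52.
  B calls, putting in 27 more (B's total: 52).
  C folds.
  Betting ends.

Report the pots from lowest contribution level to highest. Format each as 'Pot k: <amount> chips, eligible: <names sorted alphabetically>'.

Contributions: A=25, B=52, C=25, D=52, E=52
Folded: C
Pot levels (distinct totals of non-folded players): 25, 52
Layer 1-25: 25 each from A, B, C, D, E = 25*5 = 125 chips; eligible A, B, D, E
Layer 26-52: 27 each from B, D, E = 27*3 = 81 chips; eligible B, D, E

Pot 1: 125 chips, eligible: A, B, D, E
Pot 2: 81 chips, eligible: B, D, E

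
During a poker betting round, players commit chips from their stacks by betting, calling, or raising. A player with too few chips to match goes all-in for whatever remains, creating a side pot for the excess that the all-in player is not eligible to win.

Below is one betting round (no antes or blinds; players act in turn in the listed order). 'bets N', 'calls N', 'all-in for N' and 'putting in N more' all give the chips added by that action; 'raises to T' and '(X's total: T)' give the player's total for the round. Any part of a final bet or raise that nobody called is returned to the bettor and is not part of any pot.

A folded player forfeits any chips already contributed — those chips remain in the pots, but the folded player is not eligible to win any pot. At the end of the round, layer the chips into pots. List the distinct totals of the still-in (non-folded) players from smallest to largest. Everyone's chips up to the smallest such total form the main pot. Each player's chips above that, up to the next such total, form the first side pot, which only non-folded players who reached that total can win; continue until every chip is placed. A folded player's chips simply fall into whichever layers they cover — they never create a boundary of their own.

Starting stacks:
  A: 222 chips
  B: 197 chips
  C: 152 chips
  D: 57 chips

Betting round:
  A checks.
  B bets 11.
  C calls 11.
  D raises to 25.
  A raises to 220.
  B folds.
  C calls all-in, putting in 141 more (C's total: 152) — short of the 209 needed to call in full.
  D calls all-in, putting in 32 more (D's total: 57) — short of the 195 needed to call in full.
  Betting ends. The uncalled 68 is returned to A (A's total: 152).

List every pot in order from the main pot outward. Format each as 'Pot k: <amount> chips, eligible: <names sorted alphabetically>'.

Pot 1: 182 chips, eligible: A, C, D
Pot 2: 190 chips, eligible: A, C

Derivation:
Contributions (after 68 returned to A): A=152, B=11, C=152, D=57
Folded: B
Pot levels (distinct totals of non-folded players): 57, 152
Layer 1-57: A 57 + B 11 + C 57 + D 57 = 182 chips; eligible A, C, D
Layer 58-152: 95 each from A, C = 95*2 = 190 chips; eligible A, C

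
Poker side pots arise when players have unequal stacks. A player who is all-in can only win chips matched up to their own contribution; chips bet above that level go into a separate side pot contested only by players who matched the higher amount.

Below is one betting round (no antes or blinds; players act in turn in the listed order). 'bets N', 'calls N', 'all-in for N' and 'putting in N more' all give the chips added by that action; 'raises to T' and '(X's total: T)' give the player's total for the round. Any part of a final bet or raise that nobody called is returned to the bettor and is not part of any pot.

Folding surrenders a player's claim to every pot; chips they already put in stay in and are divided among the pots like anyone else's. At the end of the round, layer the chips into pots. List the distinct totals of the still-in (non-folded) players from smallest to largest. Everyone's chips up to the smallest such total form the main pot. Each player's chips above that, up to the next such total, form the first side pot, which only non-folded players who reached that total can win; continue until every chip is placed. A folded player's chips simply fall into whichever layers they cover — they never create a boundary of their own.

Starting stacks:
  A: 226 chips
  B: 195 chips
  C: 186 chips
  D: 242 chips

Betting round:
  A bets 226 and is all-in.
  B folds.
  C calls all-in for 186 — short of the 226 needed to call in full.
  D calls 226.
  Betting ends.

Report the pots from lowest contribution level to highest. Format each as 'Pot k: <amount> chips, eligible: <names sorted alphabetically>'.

Contributions: A=226, C=186, D=226
Folded: B
Pot levels (distinct totals of non-folded players): 186, 226
Layer 1-186: 186 each from A, C, D = 186*3 = 558 chips; eligible A, C, D
Layer 187-226: 40 each from A, D = 40*2 = 80 chips; eligible A, D

Pot 1: 558 chips, eligible: A, C, D
Pot 2: 80 chips, eligible: A, D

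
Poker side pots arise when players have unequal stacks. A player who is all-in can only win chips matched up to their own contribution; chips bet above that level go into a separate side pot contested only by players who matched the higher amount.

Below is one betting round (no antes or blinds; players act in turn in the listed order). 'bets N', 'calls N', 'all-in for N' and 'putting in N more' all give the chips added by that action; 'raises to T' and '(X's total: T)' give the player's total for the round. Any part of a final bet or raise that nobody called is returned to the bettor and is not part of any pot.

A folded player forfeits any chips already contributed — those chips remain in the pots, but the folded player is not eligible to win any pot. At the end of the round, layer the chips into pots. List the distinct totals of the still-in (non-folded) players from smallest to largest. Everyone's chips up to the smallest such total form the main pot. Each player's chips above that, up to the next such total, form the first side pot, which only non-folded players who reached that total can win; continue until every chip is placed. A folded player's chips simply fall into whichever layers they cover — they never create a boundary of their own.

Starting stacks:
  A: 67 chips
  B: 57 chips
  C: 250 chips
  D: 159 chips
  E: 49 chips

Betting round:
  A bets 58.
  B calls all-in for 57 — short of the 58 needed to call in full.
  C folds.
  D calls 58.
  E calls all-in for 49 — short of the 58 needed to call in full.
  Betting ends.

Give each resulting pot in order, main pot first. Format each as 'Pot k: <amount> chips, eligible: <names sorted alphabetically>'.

Contributions: A=58, B=57, D=58, E=49
Folded: C
Pot levels (distinct totals of non-folded players): 49, 57, 58
Layer 1-49: 49 each from A, B, D, E = 49*4 = 196 chips; eligible A, B, D, E
Layer 50-57: 8 each from A, B, D = 8*3 = 24 chips; eligible A, B, D
Layer 58-58: 1 each from A, D = 1*2 = 2 chips; eligible A, D

Pot 1: 196 chips, eligible: A, B, D, E
Pot 2: 24 chips, eligible: A, B, D
Pot 3: 2 chips, eligible: A, D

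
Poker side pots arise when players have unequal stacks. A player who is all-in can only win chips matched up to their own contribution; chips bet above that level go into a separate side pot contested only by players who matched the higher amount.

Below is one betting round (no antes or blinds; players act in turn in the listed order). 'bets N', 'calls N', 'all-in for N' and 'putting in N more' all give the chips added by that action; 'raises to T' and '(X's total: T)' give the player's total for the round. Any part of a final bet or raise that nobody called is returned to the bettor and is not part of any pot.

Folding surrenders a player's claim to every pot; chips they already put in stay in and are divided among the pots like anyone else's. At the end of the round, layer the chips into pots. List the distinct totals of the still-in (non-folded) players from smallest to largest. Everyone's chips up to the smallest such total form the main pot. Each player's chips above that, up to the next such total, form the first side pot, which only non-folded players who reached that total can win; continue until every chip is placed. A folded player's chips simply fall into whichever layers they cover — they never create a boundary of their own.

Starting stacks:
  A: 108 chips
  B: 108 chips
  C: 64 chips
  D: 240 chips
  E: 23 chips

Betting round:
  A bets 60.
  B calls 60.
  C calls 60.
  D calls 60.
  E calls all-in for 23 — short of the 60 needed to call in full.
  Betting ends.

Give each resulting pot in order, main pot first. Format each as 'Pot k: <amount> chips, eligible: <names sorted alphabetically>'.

Pot 1: 115 chips, eligible: A, B, C, D, E
Pot 2: 148 chips, eligible: A, B, C, D

Derivation:
Contributions: A=60, B=60, C=60, D=60, E=23
Pot levels (distinct totals of non-folded players): 23, 60
Layer 1-23: 23 each from A, B, C, D, E = 23*5 = 115 chips; eligible A, B, C, D, E
Layer 24-60: 37 each from A, B, C, D = 37*4 = 148 chips; eligible A, B, C, D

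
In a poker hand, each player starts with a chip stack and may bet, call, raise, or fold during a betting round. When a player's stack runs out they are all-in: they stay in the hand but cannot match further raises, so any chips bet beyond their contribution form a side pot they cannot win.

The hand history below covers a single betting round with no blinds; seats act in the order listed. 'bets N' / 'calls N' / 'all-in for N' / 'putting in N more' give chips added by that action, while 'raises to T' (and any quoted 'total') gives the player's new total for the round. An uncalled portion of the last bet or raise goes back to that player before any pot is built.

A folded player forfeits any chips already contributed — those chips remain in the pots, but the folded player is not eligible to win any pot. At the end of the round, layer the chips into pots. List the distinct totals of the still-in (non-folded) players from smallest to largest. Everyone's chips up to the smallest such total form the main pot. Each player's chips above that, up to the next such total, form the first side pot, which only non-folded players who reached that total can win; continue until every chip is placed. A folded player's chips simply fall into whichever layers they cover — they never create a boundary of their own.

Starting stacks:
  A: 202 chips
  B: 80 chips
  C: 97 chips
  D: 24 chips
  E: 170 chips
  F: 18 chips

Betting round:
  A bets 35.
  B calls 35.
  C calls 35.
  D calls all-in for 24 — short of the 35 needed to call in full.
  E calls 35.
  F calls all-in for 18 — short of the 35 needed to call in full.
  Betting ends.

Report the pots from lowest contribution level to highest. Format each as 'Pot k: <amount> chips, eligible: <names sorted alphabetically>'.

Pot 1: 108 chips, eligible: A, B, C, D, E, F
Pot 2: 30 chips, eligible: A, B, C, D, E
Pot 3: 44 chips, eligible: A, B, C, E

Derivation:
Contributions: A=35, B=35, C=35, D=24, E=35, F=18
Pot levels (distinct totals of non-folded players): 18, 24, 35
Layer 1-18: 18 each from A, B, C, D, E, F = 18*6 = 108 chips; eligible A, B, C, D, E, F
Layer 19-24: 6 each from A, B, C, D, E = 6*5 = 30 chips; eligible A, B, C, D, E
Layer 25-35: 11 each from A, B, C, E = 11*4 = 44 chips; eligible A, B, C, E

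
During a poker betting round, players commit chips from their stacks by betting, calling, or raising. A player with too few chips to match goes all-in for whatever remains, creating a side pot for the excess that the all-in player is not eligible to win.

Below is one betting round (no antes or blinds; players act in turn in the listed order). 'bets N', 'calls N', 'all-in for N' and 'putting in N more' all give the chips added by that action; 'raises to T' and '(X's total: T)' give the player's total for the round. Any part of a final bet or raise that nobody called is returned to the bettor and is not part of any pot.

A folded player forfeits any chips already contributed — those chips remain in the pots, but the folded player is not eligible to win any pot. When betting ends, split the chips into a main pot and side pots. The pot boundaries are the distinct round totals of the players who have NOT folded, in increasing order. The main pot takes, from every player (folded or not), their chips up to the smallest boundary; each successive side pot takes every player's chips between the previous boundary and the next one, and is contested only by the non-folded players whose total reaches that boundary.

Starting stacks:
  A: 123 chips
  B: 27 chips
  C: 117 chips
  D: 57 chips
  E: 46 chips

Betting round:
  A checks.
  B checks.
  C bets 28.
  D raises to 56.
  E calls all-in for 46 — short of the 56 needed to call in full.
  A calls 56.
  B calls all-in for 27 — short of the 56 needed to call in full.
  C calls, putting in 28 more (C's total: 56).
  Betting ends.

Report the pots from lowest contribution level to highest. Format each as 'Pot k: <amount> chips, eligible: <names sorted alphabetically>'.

Pot 1: 135 chips, eligible: A, B, C, D, E
Pot 2: 76 chips, eligible: A, C, D, E
Pot 3: 30 chips, eligible: A, C, D

Derivation:
Contributions: A=56, B=27, C=56, D=56, E=46
Pot levels (distinct totals of non-folded players): 27, 46, 56
Layer 1-27: 27 each from A, B, C, D, E = 27*5 = 135 chips; eligible A, B, C, D, E
Layer 28-46: 19 each from A, C, D, E = 19*4 = 76 chips; eligible A, C, D, E
Layer 47-56: 10 each from A, C, D = 10*3 = 30 chips; eligible A, C, D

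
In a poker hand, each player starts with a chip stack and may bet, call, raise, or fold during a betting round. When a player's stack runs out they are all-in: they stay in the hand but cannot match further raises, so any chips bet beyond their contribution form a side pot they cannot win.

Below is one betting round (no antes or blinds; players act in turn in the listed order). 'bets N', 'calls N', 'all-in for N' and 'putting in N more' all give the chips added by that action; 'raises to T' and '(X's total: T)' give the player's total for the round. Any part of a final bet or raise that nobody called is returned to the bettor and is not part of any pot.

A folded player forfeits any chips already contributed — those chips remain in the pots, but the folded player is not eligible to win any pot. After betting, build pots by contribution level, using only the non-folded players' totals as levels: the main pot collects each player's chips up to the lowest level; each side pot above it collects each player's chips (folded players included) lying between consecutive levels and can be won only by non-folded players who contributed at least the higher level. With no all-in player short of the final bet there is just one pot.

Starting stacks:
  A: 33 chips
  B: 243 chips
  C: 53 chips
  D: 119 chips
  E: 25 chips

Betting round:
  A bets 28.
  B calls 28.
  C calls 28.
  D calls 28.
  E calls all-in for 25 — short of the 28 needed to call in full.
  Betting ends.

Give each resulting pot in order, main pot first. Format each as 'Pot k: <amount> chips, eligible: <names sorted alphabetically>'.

Contributions: A=28, B=28, C=28, D=28, E=25
Pot levels (distinct totals of non-folded players): 25, 28
Layer 1-25: 25 each from A, B, C, D, E = 25*5 = 125 chips; eligible A, B, C, D, E
Layer 26-28: 3 each from A, B, C, D = 3*4 = 12 chips; eligible A, B, C, D

Pot 1: 125 chips, eligible: A, B, C, D, E
Pot 2: 12 chips, eligible: A, B, C, D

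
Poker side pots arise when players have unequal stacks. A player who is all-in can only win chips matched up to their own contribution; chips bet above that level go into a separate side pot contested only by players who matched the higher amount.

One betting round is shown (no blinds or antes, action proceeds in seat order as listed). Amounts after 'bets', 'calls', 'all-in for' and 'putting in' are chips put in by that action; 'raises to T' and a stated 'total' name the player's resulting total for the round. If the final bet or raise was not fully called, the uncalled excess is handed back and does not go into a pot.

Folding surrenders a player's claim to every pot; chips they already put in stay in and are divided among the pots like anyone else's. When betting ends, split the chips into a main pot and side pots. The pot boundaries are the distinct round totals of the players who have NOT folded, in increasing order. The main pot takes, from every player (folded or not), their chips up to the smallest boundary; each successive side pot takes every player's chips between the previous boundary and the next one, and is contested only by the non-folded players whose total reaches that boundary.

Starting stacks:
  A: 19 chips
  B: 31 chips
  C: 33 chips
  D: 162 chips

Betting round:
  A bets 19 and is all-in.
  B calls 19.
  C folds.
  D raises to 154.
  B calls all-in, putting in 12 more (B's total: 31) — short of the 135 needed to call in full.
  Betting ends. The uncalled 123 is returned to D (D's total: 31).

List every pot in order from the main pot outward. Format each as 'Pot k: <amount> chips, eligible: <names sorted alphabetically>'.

Pot 1: 57 chips, eligible: A, B, D
Pot 2: 24 chips, eligible: B, D

Derivation:
Contributions (after 123 returned to D): A=19, B=31, D=31
Folded: C
Pot levels (distinct totals of non-folded players): 19, 31
Layer 1-19: 19 each from A, B, D = 19*3 = 57 chips; eligible A, B, D
Layer 20-31: 12 each from B, D = 12*2 = 24 chips; eligible B, D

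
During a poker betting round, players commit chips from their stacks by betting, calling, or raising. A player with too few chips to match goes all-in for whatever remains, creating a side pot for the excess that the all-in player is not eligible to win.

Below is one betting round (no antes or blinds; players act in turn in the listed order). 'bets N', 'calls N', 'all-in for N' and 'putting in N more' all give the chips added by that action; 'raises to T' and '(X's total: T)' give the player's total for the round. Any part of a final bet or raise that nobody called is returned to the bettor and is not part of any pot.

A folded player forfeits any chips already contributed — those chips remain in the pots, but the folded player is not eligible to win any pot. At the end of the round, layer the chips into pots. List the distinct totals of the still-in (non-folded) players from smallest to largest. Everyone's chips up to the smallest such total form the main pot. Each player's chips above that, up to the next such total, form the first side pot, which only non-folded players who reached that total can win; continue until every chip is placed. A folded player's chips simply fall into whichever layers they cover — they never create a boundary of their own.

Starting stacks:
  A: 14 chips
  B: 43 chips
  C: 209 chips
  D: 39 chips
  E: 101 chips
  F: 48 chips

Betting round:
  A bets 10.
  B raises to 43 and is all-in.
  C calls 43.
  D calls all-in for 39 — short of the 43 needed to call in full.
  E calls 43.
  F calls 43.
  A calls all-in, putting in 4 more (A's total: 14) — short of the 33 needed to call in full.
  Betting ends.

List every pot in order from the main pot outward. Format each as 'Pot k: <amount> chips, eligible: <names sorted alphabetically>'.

Contributions: A=14, B=43, C=43, D=39, E=43, F=43
Pot levels (distinct totals of non-folded players): 14, 39, 43
Layer 1-14: 14 each from A, B, C, D, E, F = 14*6 = 84 chips; eligible A, B, C, D, E, F
Layer 15-39: 25 each from B, C, D, E, F = 25*5 = 125 chips; eligible B, C, D, E, F
Layer 40-43: 4 each from B, C, E, F = 4*4 = 16 chips; eligible B, C, E, F

Pot 1: 84 chips, eligible: A, B, C, D, E, F
Pot 2: 125 chips, eligible: B, C, D, E, F
Pot 3: 16 chips, eligible: B, C, E, F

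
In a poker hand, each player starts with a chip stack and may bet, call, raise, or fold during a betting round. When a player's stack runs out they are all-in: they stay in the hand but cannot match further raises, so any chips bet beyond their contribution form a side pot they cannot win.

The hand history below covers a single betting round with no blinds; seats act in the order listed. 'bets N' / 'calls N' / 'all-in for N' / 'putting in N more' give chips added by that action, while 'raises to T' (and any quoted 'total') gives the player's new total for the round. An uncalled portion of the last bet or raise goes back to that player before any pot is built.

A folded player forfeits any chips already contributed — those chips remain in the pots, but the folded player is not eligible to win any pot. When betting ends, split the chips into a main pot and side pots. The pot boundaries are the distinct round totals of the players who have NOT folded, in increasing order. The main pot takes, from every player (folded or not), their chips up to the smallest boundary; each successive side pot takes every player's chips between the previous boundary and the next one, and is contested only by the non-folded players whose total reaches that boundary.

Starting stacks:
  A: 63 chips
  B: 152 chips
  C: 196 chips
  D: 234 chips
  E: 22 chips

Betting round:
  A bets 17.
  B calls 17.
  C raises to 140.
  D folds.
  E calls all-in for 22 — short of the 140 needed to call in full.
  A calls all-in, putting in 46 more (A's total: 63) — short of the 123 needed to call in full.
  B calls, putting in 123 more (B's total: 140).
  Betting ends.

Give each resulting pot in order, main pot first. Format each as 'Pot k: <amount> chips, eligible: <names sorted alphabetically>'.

Pot 1: 88 chips, eligible: A, B, C, E
Pot 2: 123 chips, eligible: A, B, C
Pot 3: 154 chips, eligible: B, C

Derivation:
Contributions: A=63, B=140, C=140, E=22
Folded: D
Pot levels (distinct totals of non-folded players): 22, 63, 140
Layer 1-22: 22 each from A, B, C, E = 22*4 = 88 chips; eligible A, B, C, E
Layer 23-63: 41 each from A, B, C = 41*3 = 123 chips; eligible A, B, C
Layer 64-140: 77 each from B, C = 77*2 = 154 chips; eligible B, C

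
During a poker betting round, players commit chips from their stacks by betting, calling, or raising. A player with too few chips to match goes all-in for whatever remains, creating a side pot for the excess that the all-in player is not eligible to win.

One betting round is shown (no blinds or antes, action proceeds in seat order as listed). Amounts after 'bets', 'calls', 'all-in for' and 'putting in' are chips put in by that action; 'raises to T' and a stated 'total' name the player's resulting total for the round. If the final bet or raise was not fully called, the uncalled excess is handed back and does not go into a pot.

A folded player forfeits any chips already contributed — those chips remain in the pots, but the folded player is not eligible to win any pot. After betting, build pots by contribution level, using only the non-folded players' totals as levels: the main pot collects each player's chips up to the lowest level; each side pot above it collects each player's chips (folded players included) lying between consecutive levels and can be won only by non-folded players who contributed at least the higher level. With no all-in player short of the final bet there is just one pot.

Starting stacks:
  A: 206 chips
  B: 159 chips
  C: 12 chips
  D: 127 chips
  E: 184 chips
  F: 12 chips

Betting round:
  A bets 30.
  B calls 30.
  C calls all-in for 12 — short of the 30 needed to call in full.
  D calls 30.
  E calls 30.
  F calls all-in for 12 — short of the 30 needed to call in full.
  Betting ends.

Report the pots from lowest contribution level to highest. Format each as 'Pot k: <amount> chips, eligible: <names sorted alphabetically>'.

Pot 1: 72 chips, eligible: A, B, C, D, E, F
Pot 2: 72 chips, eligible: A, B, D, E

Derivation:
Contributions: A=30, B=30, C=12, D=30, E=30, F=12
Pot levels (distinct totals of non-folded players): 12, 30
Layer 1-12: 12 each from A, B, C, D, E, F = 12*6 = 72 chips; eligible A, B, C, D, E, F
Layer 13-30: 18 each from A, B, D, E = 18*4 = 72 chips; eligible A, B, D, E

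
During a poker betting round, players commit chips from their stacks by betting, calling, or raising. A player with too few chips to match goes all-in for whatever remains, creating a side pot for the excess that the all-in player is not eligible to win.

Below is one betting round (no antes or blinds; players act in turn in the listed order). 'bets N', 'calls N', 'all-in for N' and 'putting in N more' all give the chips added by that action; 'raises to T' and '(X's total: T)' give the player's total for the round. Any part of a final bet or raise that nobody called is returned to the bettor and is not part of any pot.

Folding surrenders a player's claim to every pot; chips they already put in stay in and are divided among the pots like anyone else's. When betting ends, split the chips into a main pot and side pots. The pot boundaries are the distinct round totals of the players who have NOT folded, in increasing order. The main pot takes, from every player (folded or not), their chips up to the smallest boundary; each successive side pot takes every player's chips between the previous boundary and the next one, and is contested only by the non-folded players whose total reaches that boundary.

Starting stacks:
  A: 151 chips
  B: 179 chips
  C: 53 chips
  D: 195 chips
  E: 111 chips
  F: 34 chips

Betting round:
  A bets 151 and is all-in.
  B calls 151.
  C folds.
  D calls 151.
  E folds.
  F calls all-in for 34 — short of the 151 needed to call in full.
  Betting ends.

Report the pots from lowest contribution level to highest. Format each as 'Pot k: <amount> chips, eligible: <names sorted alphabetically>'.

Contributions: A=151, B=151, D=151, F=34
Folded: C, E
Pot levels (distinct totals of non-folded players): 34, 151
Layer 1-34: 34 each from A, B, D, F = 34*4 = 136 chips; eligible A, B, D, F
Layer 35-151: 117 each from A, B, D = 117*3 = 351 chips; eligible A, B, D

Pot 1: 136 chips, eligible: A, B, D, F
Pot 2: 351 chips, eligible: A, B, D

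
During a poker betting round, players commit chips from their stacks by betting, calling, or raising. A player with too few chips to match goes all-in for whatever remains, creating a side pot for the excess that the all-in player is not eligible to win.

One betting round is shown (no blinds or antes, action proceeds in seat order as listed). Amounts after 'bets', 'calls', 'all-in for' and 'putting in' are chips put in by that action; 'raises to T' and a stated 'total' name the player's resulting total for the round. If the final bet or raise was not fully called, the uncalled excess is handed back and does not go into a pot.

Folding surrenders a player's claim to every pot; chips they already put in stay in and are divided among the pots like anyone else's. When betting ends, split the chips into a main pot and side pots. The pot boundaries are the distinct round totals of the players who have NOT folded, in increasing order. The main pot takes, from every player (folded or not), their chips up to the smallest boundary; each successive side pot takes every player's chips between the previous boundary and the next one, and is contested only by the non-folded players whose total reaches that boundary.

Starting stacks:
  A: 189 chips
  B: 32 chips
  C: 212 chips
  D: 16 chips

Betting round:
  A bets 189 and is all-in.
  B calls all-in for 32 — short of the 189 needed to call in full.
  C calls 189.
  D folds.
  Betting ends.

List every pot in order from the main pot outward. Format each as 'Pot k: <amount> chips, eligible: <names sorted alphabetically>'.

Contributions: A=189, B=32, C=189
Folded: D
Pot levels (distinct totals of non-folded players): 32, 189
Layer 1-32: 32 each from A, B, C = 32*3 = 96 chips; eligible A, B, C
Layer 33-189: 157 each from A, C = 157*2 = 314 chips; eligible A, C

Pot 1: 96 chips, eligible: A, B, C
Pot 2: 314 chips, eligible: A, C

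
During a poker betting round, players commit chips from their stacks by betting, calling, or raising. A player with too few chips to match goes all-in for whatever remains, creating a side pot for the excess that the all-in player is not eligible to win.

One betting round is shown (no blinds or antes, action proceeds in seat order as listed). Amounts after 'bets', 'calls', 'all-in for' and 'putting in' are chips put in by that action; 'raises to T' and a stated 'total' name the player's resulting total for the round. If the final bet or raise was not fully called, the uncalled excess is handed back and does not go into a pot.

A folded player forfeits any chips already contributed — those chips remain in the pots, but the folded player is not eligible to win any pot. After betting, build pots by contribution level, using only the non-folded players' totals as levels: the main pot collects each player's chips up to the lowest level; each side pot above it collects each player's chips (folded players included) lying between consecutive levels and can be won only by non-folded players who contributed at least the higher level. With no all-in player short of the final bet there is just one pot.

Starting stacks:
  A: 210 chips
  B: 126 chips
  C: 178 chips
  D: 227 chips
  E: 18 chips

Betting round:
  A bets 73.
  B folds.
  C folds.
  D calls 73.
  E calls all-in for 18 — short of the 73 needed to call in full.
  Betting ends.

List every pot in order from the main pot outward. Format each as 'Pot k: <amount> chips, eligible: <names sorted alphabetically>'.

Contributions: A=73, D=73, E=18
Folded: B, C
Pot levels (distinct totals of non-folded players): 18, 73
Layer 1-18: 18 each from A, D, E = 18*3 = 54 chips; eligible A, D, E
Layer 19-73: 55 each from A, D = 55*2 = 110 chips; eligible A, D

Pot 1: 54 chips, eligible: A, D, E
Pot 2: 110 chips, eligible: A, D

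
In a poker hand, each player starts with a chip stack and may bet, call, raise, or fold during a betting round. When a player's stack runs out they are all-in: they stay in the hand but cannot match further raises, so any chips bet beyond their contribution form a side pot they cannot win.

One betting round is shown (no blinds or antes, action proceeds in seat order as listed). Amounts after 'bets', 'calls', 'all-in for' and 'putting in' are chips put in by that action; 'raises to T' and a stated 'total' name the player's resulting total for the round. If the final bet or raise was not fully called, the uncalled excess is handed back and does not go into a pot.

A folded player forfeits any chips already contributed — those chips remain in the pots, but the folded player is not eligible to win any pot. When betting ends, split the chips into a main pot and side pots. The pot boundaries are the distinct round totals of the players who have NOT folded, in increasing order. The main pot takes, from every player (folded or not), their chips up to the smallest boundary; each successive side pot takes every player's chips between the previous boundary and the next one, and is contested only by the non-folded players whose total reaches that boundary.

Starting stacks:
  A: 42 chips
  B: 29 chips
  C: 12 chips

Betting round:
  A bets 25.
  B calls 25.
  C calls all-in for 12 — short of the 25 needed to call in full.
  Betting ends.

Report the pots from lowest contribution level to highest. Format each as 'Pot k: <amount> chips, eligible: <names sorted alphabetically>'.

Pot 1: 36 chips, eligible: A, B, C
Pot 2: 26 chips, eligible: A, B

Derivation:
Contributions: A=25, B=25, C=12
Pot levels (distinct totals of non-folded players): 12, 25
Layer 1-12: 12 each from A, B, C = 12*3 = 36 chips; eligible A, B, C
Layer 13-25: 13 each from A, B = 13*2 = 26 chips; eligible A, B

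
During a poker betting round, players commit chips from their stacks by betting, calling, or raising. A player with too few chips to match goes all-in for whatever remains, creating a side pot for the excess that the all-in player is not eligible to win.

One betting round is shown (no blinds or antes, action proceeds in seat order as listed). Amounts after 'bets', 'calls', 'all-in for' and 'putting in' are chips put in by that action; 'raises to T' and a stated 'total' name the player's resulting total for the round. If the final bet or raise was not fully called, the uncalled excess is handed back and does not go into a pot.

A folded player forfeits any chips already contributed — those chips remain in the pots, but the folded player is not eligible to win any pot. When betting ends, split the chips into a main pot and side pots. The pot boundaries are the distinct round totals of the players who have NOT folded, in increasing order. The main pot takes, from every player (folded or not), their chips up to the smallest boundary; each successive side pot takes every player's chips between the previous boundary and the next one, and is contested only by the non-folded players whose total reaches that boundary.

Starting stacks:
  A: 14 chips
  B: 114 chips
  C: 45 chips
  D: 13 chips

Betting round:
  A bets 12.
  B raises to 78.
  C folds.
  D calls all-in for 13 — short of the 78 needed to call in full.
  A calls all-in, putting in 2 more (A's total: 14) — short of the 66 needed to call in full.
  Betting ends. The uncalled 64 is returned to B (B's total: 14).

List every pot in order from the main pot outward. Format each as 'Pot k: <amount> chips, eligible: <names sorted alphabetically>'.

Contributions (after 64 returned to B): A=14, B=14, D=13
Folded: C
Pot levels (distinct totals of non-folded players): 13, 14
Layer 1-13: 13 each from A, B, D = 13*3 = 39 chips; eligible A, B, D
Layer 14-14: 1 each from A, B = 1*2 = 2 chips; eligible A, B

Pot 1: 39 chips, eligible: A, B, D
Pot 2: 2 chips, eligible: A, B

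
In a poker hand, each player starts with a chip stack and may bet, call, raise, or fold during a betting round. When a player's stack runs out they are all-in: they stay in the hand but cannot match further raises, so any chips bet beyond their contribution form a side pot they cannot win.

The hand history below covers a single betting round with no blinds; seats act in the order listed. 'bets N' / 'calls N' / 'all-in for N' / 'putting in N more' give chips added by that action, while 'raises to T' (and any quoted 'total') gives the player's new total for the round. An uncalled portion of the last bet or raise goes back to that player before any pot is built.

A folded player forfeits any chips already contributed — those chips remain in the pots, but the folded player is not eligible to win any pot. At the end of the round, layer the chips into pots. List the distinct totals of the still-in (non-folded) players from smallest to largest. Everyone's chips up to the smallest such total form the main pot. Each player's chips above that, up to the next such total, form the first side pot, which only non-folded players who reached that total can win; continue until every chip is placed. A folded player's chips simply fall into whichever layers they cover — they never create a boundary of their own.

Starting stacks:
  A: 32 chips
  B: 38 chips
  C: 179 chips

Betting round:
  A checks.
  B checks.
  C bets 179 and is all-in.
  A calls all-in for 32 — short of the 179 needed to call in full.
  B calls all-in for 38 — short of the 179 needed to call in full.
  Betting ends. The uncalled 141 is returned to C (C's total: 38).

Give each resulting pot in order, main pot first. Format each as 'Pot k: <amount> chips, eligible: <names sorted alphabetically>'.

Contributions (after 141 returned to C): A=32, B=38, C=38
Pot levels (distinct totals of non-folded players): 32, 38
Layer 1-32: 32 each from A, B, C = 32*3 = 96 chips; eligible A, B, C
Layer 33-38: 6 each from B, C = 6*2 = 12 chips; eligible B, C

Pot 1: 96 chips, eligible: A, B, C
Pot 2: 12 chips, eligible: B, C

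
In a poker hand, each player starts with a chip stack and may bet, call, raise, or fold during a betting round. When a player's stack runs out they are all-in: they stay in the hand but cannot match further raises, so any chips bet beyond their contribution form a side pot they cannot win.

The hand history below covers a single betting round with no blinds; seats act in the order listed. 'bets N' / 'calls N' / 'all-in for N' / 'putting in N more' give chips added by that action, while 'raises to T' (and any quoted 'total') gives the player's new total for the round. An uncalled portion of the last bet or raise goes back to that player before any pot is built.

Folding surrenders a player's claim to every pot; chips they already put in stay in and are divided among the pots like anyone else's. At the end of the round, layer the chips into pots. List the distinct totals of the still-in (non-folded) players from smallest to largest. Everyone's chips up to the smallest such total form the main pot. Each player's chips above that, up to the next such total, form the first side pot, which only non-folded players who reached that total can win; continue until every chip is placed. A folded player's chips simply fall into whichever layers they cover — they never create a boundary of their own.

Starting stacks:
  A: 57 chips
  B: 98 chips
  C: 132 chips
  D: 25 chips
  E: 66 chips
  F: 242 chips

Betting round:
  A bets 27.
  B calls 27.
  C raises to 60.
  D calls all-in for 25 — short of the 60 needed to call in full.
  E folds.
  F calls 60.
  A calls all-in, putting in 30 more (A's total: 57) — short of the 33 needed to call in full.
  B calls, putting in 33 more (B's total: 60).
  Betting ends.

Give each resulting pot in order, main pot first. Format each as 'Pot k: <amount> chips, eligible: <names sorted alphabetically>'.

Pot 1: 125 chips, eligible: A, B, C, D, F
Pot 2: 128 chips, eligible: A, B, C, F
Pot 3: 9 chips, eligible: B, C, F

Derivation:
Contributions: A=57, B=60, C=60, D=25, F=60
Folded: E
Pot levels (distinct totals of non-folded players): 25, 57, 60
Layer 1-25: 25 each from A, B, C, D, F = 25*5 = 125 chips; eligible A, B, C, D, F
Layer 26-57: 32 each from A, B, C, F = 32*4 = 128 chips; eligible A, B, C, F
Layer 58-60: 3 each from B, C, F = 3*3 = 9 chips; eligible B, C, F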